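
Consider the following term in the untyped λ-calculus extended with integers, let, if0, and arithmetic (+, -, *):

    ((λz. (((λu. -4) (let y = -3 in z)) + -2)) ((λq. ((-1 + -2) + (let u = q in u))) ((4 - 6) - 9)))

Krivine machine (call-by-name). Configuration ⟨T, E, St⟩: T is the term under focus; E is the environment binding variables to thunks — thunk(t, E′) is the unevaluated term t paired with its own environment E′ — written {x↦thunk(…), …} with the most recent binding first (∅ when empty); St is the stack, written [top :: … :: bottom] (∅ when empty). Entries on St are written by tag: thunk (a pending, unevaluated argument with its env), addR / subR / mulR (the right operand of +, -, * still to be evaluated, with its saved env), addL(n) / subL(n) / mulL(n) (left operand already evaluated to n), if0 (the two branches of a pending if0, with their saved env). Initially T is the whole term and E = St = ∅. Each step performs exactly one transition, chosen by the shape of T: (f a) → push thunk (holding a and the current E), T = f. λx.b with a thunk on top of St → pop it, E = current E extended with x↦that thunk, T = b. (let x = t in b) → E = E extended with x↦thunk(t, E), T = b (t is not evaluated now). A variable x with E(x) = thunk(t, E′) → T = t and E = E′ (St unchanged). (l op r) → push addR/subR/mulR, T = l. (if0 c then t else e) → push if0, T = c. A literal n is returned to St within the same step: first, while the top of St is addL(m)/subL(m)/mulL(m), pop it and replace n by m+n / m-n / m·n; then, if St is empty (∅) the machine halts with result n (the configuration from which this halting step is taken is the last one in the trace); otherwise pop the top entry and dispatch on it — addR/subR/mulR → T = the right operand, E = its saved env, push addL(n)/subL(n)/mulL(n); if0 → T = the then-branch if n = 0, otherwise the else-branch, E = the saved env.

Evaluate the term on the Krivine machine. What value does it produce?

0. ⟨T=((λz. (((λu. -4) (let y = -3 in z)) + -2)) ((λq. ((-1 + -2) + (let u = q in u))) ((4 - 6) - 9))); E=∅; St=∅⟩
1. ⟨T=(λz. (((λu. -4) (let y = -3 in z)) + -2)); E=∅; St=[thunk]⟩
2. ⟨T=(((λu. -4) (let y = -3 in z)) + -2); E={z↦thunk(((λq. ((-1 + -2) + (let u = q in u))) ((4 - 6) - 9)), ∅)}; St=∅⟩
3. ⟨T=((λu. -4) (let y = -3 in z)); E={z↦thunk(((λq. ((-1 + -2) + (let u = q in u))) ((4 - 6) - 9)), ∅)}; St=[addR]⟩
4. ⟨T=(λu. -4); E={z↦thunk(((λq. ((-1 + -2) + (let u = q in u))) ((4 - 6) - 9)), ∅)}; St=[thunk :: addR]⟩
5. ⟨T=-4; E={u↦thunk((let y = -3 in z), {z↦thunk(((λq. ((-1 + -2) + (let u = q in u))) ((4 - 6) - 9)), ∅)}), z↦thunk(((λq. ((-1 + -2) + (let u = q in u))) ((4 - 6) - 9)), ∅)}; St=[addR]⟩
6. ⟨T=-2; E={z↦thunk(((λq. ((-1 + -2) + (let u = q in u))) ((4 - 6) - 9)), ∅)}; St=[addL(-4)]⟩
→ final value -6

Answer: -6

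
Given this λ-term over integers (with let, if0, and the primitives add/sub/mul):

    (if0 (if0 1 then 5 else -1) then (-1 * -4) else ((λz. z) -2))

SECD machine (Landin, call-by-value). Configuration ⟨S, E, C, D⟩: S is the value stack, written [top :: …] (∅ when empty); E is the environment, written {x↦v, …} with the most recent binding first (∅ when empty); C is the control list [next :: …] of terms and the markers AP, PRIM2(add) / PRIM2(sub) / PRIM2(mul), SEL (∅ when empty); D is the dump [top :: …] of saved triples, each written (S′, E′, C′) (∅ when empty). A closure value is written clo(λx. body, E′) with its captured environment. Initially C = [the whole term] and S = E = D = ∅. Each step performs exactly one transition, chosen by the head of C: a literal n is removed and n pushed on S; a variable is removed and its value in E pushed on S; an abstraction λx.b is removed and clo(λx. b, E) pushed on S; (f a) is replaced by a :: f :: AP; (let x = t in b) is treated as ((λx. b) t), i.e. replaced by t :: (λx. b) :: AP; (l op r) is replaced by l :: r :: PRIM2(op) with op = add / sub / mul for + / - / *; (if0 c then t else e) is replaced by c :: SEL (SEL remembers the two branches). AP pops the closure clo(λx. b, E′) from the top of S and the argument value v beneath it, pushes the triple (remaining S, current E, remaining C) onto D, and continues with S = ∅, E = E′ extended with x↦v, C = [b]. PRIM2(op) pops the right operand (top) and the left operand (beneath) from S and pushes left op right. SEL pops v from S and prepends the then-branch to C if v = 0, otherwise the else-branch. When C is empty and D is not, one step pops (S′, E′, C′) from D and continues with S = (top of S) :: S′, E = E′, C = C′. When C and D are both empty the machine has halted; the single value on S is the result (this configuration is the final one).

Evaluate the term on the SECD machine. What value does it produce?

[0] <S=∅, E=∅, C=[(if0 (if0 1 then 5 else -1) then (-1 * -4) else ((λz. z) -2))], D=∅>
[1] <S=∅, E=∅, C=[(if0 1 then 5 else -1) :: SEL], D=∅>
[2] <S=∅, E=∅, C=[1 :: SEL :: SEL], D=∅>
[3] <S=[1], E=∅, C=[SEL :: SEL], D=∅>
[4] <S=∅, E=∅, C=[-1 :: SEL], D=∅>
[5] <S=[-1], E=∅, C=[SEL], D=∅>
[6] <S=∅, E=∅, C=[((λz. z) -2)], D=∅>
[7] <S=∅, E=∅, C=[-2 :: (λz. z) :: AP], D=∅>
[8] <S=[-2], E=∅, C=[(λz. z) :: AP], D=∅>
[9] <S=[clo(λz. z, ∅) :: -2], E=∅, C=[AP], D=∅>
[10] <S=∅, E={z↦-2}, C=[z], D=[(∅, ∅, ∅)]>
[11] <S=[-2], E={z↦-2}, C=∅, D=[(∅, ∅, ∅)]>
[12] <S=[-2], E=∅, C=∅, D=∅>
→ final value -2

Answer: -2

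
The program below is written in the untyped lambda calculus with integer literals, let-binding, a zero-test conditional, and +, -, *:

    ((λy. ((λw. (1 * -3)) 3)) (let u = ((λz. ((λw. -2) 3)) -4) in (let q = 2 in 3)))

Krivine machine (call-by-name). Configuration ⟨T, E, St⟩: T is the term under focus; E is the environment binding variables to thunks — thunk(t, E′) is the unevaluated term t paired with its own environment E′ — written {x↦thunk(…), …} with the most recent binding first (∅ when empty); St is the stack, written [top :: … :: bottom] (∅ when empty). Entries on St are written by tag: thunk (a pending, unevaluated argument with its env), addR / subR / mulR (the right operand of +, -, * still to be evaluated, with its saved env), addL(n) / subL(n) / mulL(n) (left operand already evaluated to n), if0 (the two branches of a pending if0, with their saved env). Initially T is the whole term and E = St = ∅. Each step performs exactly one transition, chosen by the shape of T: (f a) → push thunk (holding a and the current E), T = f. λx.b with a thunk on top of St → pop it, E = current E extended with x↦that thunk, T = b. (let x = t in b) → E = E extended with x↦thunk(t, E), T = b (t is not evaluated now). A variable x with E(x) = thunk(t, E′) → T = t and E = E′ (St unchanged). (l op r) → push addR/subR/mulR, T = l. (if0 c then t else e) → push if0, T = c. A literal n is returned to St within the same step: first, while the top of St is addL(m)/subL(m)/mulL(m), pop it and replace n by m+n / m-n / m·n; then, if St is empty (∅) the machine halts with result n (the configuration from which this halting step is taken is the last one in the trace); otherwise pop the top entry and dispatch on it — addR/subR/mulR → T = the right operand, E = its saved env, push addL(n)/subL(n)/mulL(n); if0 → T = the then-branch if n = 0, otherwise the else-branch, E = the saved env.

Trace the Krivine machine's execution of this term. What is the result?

step 0: [T=((λy. ((λw. (1 * -3)) 3)) (let u = ((λz. ((λw. -2) 3)) -4) in (let q = 2 in 3))) | E=∅ | St=∅]
step 1: [T=(λy. ((λw. (1 * -3)) 3)) | E=∅ | St=[thunk]]
step 2: [T=((λw. (1 * -3)) 3) | E={y↦thunk((let u = ((λz. ((λw. -2) 3)) -4) in (let q = 2 in 3)), ∅)} | St=∅]
step 3: [T=(λw. (1 * -3)) | E={y↦thunk((let u = ((λz. ((λw. -2) 3)) -4) in (let q = 2 in 3)), ∅)} | St=[thunk]]
step 4: [T=(1 * -3) | E={w↦thunk(3, {y↦thunk((let u = ((λz. ((λw. -2) 3)) -4) in (let q = 2 in 3)), ∅)}), y↦thunk((let u = ((λz. ((λw. -2) 3)) -4) in (let q = 2 in 3)), ∅)} | St=∅]
step 5: [T=1 | E={w↦thunk(3, {y↦thunk((let u = ((λz. ((λw. -2) 3)) -4) in (let q = 2 in 3)), ∅)}), y↦thunk((let u = ((λz. ((λw. -2) 3)) -4) in (let q = 2 in 3)), ∅)} | St=[mulR]]
step 6: [T=-3 | E={w↦thunk(3, {y↦thunk((let u = ((λz. ((λw. -2) 3)) -4) in (let q = 2 in 3)), ∅)}), y↦thunk((let u = ((λz. ((λw. -2) 3)) -4) in (let q = 2 in 3)), ∅)} | St=[mulL(1)]]
→ final value -3

Answer: -3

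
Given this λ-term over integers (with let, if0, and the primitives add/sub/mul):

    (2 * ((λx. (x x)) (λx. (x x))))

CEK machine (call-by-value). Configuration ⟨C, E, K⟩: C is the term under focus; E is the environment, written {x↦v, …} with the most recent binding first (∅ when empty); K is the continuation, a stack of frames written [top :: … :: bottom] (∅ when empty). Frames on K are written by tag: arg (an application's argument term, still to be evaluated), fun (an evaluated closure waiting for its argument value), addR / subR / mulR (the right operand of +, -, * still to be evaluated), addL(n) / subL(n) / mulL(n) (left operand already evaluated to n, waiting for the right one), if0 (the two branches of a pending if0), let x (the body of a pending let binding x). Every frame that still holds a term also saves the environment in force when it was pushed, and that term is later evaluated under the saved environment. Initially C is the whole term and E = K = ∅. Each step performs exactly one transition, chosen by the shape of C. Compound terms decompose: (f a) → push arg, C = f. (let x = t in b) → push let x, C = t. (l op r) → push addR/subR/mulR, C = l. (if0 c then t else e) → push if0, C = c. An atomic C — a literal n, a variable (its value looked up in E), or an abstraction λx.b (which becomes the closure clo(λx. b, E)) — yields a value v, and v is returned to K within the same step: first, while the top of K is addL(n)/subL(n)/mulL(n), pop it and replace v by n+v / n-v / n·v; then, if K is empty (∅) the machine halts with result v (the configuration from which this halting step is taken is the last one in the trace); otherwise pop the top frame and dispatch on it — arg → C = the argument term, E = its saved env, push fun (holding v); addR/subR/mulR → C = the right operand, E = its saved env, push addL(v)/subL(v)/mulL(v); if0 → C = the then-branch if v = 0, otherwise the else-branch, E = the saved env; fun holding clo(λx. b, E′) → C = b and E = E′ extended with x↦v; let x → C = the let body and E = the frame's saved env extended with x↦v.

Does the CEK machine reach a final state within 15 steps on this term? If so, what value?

Answer: DIVERGES (no final state within 15 steps)

Machine steps:
t=0: ⟨C=(2 * ((λx. (x x)) (λx. (x x)))); E=∅; K=∅⟩
t=1: ⟨C=2; E=∅; K=[mulR]⟩
t=2: ⟨C=((λx. (x x)) (λx. (x x))); E=∅; K=[mulL(2)]⟩
t=3: ⟨C=(λx. (x x)); E=∅; K=[arg :: mulL(2)]⟩
t=4: ⟨C=(λx. (x x)); E=∅; K=[fun :: mulL(2)]⟩
t=5: ⟨C=(x x); E={x↦clo(λx. (x x), ∅)}; K=[mulL(2)]⟩
t=6: ⟨C=x; E={x↦clo(λx. (x x), ∅)}; K=[arg :: mulL(2)]⟩
t=7: ⟨C=x; E={x↦clo(λx. (x x), ∅)}; K=[fun :: mulL(2)]⟩
… configuration repeats with period 3 (steps 5–7 recur indefinitely) …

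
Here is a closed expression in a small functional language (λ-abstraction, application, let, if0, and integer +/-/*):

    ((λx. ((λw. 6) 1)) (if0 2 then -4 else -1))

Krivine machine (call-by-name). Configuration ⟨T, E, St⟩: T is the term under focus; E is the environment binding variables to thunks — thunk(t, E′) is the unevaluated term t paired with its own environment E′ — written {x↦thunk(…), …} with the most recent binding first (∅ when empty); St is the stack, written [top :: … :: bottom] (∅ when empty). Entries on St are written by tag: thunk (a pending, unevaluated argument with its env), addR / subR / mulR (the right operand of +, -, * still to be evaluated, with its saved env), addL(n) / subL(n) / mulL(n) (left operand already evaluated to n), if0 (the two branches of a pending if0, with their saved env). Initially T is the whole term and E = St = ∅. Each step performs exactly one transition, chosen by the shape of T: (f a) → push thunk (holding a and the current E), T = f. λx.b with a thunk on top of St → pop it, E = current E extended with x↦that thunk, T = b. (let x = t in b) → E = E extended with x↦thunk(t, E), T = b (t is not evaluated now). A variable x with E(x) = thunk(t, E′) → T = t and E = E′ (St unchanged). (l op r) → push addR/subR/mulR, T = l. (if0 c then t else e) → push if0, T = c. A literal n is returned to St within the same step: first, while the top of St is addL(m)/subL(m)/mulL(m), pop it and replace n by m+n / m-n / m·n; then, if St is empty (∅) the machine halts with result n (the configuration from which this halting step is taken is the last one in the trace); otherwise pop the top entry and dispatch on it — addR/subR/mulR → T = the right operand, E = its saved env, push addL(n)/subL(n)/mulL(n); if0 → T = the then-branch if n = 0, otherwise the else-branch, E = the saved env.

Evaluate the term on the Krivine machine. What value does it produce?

Answer: 6

Derivation:
step 0: ⟨T=((λx. ((λw. 6) 1)) (if0 2 then -4 else -1)); E=∅; St=∅⟩
step 1: ⟨T=(λx. ((λw. 6) 1)); E=∅; St=[thunk]⟩
step 2: ⟨T=((λw. 6) 1); E={x↦thunk((if0 2 then -4 else -1), ∅)}; St=∅⟩
step 3: ⟨T=(λw. 6); E={x↦thunk((if0 2 then -4 else -1), ∅)}; St=[thunk]⟩
step 4: ⟨T=6; E={w↦thunk(1, {x↦thunk((if0 2 then -4 else -1), ∅)}), x↦thunk((if0 2 then -4 else -1), ∅)}; St=∅⟩
→ final value 6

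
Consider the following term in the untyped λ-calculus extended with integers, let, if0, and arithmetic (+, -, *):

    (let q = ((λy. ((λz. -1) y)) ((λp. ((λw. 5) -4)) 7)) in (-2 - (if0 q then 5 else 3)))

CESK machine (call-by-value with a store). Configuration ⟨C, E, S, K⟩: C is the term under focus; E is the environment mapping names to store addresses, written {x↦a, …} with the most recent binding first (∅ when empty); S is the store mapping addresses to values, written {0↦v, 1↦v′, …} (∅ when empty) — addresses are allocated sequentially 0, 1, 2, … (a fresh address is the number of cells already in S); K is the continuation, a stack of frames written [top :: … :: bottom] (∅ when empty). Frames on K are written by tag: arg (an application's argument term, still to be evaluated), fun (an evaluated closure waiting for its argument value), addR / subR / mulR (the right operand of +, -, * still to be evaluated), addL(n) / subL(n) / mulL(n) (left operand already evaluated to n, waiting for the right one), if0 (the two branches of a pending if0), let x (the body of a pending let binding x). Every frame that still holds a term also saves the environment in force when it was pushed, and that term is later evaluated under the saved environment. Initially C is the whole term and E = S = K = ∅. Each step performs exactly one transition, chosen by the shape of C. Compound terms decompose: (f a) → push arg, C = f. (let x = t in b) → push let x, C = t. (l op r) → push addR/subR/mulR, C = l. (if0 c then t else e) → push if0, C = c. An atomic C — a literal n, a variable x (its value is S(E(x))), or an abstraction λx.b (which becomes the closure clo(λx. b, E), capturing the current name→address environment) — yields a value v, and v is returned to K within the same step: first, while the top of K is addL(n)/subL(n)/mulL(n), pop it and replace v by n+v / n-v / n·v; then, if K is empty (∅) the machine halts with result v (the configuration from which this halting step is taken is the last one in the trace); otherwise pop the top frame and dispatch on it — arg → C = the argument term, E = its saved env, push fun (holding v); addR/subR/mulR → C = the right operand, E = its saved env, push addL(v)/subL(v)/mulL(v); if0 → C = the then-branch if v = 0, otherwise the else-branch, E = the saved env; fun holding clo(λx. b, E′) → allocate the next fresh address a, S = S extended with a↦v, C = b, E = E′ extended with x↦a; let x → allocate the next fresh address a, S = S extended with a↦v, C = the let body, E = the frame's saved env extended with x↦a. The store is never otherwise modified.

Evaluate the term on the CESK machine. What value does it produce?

t=0: [C=(let q = ((λy. ((λz. -1) y)) ((λp. ((λw. 5) -4)) 7)) in (-2 - (if0 q then 5 else 3))) | E=∅ | S=∅ | K=∅]
t=1: [C=((λy. ((λz. -1) y)) ((λp. ((λw. 5) -4)) 7)) | E=∅ | S=∅ | K=[let q]]
t=2: [C=(λy. ((λz. -1) y)) | E=∅ | S=∅ | K=[arg :: let q]]
t=3: [C=((λp. ((λw. 5) -4)) 7) | E=∅ | S=∅ | K=[fun :: let q]]
t=4: [C=(λp. ((λw. 5) -4)) | E=∅ | S=∅ | K=[arg :: fun :: let q]]
t=5: [C=7 | E=∅ | S=∅ | K=[fun :: fun :: let q]]
t=6: [C=((λw. 5) -4) | E={p↦0} | S={0↦7} | K=[fun :: let q]]
t=7: [C=(λw. 5) | E={p↦0} | S={0↦7} | K=[arg :: fun :: let q]]
t=8: [C=-4 | E={p↦0} | S={0↦7} | K=[fun :: fun :: let q]]
t=9: [C=5 | E={w↦1, p↦0} | S={0↦7, 1↦-4} | K=[fun :: let q]]
t=10: [C=((λz. -1) y) | E={y↦2} | S={0↦7, 1↦-4, 2↦5} | K=[let q]]
t=11: [C=(λz. -1) | E={y↦2} | S={0↦7, 1↦-4, 2↦5} | K=[arg :: let q]]
t=12: [C=y | E={y↦2} | S={0↦7, 1↦-4, 2↦5} | K=[fun :: let q]]
t=13: [C=-1 | E={z↦3, y↦2} | S={0↦7, 1↦-4, 2↦5, 3↦5} | K=[let q]]
t=14: [C=(-2 - (if0 q then 5 else 3)) | E={q↦4} | S={0↦7, 1↦-4, 2↦5, 3↦5, 4↦-1} | K=∅]
t=15: [C=-2 | E={q↦4} | S={0↦7, 1↦-4, 2↦5, 3↦5, 4↦-1} | K=[subR]]
t=16: [C=(if0 q then 5 else 3) | E={q↦4} | S={0↦7, 1↦-4, 2↦5, 3↦5, 4↦-1} | K=[subL(-2)]]
t=17: [C=q | E={q↦4} | S={0↦7, 1↦-4, 2↦5, 3↦5, 4↦-1} | K=[if0 :: subL(-2)]]
t=18: [C=3 | E={q↦4} | S={0↦7, 1↦-4, 2↦5, 3↦5, 4↦-1} | K=[subL(-2)]]
→ final value -5

Answer: -5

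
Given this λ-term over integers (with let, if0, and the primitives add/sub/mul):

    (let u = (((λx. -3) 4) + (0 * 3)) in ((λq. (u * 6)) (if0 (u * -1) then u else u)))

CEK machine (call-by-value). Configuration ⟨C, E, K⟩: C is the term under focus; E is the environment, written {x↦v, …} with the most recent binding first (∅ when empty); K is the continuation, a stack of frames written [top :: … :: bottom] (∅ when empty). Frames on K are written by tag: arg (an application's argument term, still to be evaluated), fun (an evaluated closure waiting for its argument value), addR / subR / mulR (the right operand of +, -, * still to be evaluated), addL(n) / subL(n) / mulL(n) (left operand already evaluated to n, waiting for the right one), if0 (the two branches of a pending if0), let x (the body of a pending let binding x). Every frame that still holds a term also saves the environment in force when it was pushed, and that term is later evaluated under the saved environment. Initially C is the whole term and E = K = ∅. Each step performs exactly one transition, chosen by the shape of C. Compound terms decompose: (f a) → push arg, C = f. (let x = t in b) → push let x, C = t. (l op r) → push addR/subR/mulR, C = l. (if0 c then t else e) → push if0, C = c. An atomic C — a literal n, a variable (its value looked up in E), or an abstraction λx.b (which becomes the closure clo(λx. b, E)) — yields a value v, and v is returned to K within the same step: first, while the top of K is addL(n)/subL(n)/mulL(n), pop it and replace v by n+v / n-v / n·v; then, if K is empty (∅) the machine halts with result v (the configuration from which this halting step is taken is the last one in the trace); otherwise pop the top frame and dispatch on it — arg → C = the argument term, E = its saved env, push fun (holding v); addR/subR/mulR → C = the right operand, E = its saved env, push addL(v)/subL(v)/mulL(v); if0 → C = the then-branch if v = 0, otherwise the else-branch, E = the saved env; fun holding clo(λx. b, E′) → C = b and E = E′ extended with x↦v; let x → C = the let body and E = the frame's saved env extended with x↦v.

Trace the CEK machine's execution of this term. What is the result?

0. [C=(let u = (((λx. -3) 4) + (0 * 3)) in ((λq. (u * 6)) (if0 (u * -1) then u else u))) | E=∅ | K=∅]
1. [C=(((λx. -3) 4) + (0 * 3)) | E=∅ | K=[let u]]
2. [C=((λx. -3) 4) | E=∅ | K=[addR :: let u]]
3. [C=(λx. -3) | E=∅ | K=[arg :: addR :: let u]]
4. [C=4 | E=∅ | K=[fun :: addR :: let u]]
5. [C=-3 | E={x↦4} | K=[addR :: let u]]
6. [C=(0 * 3) | E=∅ | K=[addL(-3) :: let u]]
7. [C=0 | E=∅ | K=[mulR :: addL(-3) :: let u]]
8. [C=3 | E=∅ | K=[mulL(0) :: addL(-3) :: let u]]
9. [C=((λq. (u * 6)) (if0 (u * -1) then u else u)) | E={u↦-3} | K=∅]
10. [C=(λq. (u * 6)) | E={u↦-3} | K=[arg]]
11. [C=(if0 (u * -1) then u else u) | E={u↦-3} | K=[fun]]
12. [C=(u * -1) | E={u↦-3} | K=[if0 :: fun]]
13. [C=u | E={u↦-3} | K=[mulR :: if0 :: fun]]
14. [C=-1 | E={u↦-3} | K=[mulL(-3) :: if0 :: fun]]
15. [C=u | E={u↦-3} | K=[fun]]
16. [C=(u * 6) | E={q↦-3, u↦-3} | K=∅]
17. [C=u | E={q↦-3, u↦-3} | K=[mulR]]
18. [C=6 | E={q↦-3, u↦-3} | K=[mulL(-3)]]
→ final value -18

Answer: -18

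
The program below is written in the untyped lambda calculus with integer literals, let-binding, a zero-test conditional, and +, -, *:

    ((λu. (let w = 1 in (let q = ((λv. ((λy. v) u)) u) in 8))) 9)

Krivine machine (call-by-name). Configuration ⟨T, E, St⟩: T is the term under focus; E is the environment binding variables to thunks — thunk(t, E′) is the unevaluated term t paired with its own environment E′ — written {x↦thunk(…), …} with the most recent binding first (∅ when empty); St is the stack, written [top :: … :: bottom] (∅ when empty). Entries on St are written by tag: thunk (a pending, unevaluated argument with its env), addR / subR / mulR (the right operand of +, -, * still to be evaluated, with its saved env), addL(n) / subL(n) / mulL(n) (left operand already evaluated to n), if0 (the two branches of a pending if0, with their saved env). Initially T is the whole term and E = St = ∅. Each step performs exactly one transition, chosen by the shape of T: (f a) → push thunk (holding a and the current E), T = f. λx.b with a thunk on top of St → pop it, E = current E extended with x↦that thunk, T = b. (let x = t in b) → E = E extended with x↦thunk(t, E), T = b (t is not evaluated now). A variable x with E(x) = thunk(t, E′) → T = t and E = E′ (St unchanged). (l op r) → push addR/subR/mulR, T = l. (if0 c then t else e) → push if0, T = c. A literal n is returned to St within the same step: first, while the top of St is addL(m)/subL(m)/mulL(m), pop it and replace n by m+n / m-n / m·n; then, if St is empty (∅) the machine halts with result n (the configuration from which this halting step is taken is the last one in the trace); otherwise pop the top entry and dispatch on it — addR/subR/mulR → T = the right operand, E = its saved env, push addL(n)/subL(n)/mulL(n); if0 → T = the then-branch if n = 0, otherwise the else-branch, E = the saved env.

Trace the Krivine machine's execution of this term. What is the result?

Answer: 8

Execution trace:
[0] ⟨T=((λu. (let w = 1 in (let q = ((λv. ((λy. v) u)) u) in 8))) 9); E=∅; St=∅⟩
[1] ⟨T=(λu. (let w = 1 in (let q = ((λv. ((λy. v) u)) u) in 8))); E=∅; St=[thunk]⟩
[2] ⟨T=(let w = 1 in (let q = ((λv. ((λy. v) u)) u) in 8)); E={u↦thunk(9, ∅)}; St=∅⟩
[3] ⟨T=(let q = ((λv. ((λy. v) u)) u) in 8); E={w↦thunk(1, {u↦thunk(9, ∅)}), u↦thunk(9, ∅)}; St=∅⟩
[4] ⟨T=8; E={q↦thunk(((λv. ((λy. v) u)) u), {w↦thunk(1, {u↦thunk(9, ∅)}), u↦thunk(9, ∅)}), w↦thunk(1, {u↦thunk(9, ∅)}), u↦thunk(9, ∅)}; St=∅⟩
→ final value 8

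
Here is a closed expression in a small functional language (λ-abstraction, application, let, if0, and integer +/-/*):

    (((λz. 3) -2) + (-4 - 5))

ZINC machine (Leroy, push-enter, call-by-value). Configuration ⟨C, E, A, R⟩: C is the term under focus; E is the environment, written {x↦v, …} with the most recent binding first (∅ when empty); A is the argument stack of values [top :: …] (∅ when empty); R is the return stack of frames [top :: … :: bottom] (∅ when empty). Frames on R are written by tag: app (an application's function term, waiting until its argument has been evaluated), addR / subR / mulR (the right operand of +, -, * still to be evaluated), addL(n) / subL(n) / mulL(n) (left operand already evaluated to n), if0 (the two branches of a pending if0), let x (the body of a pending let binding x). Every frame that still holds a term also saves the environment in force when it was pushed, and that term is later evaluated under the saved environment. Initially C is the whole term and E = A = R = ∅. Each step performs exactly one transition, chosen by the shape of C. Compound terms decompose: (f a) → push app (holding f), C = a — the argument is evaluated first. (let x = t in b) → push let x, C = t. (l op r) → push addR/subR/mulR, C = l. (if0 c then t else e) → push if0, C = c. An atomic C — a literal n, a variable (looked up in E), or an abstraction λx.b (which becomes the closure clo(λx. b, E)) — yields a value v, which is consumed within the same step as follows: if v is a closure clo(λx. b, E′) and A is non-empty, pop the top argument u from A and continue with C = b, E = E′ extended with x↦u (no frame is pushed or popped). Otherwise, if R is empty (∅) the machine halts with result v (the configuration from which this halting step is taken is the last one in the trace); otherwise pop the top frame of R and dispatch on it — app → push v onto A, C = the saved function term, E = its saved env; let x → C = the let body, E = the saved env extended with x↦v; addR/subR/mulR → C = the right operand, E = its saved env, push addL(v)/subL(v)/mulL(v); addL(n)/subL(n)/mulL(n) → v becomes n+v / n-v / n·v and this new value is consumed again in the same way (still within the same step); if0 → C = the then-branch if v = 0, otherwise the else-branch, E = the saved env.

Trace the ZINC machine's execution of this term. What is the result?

Answer: -6

Machine steps:
[0] [C=(((λz. 3) -2) + (-4 - 5)) | E=∅ | A=∅ | R=∅]
[1] [C=((λz. 3) -2) | E=∅ | A=∅ | R=[addR]]
[2] [C=-2 | E=∅ | A=∅ | R=[app :: addR]]
[3] [C=(λz. 3) | E=∅ | A=[-2] | R=[addR]]
[4] [C=3 | E={z↦-2} | A=∅ | R=[addR]]
[5] [C=(-4 - 5) | E=∅ | A=∅ | R=[addL(3)]]
[6] [C=-4 | E=∅ | A=∅ | R=[subR :: addL(3)]]
[7] [C=5 | E=∅ | A=∅ | R=[subL(-4) :: addL(3)]]
→ final value -6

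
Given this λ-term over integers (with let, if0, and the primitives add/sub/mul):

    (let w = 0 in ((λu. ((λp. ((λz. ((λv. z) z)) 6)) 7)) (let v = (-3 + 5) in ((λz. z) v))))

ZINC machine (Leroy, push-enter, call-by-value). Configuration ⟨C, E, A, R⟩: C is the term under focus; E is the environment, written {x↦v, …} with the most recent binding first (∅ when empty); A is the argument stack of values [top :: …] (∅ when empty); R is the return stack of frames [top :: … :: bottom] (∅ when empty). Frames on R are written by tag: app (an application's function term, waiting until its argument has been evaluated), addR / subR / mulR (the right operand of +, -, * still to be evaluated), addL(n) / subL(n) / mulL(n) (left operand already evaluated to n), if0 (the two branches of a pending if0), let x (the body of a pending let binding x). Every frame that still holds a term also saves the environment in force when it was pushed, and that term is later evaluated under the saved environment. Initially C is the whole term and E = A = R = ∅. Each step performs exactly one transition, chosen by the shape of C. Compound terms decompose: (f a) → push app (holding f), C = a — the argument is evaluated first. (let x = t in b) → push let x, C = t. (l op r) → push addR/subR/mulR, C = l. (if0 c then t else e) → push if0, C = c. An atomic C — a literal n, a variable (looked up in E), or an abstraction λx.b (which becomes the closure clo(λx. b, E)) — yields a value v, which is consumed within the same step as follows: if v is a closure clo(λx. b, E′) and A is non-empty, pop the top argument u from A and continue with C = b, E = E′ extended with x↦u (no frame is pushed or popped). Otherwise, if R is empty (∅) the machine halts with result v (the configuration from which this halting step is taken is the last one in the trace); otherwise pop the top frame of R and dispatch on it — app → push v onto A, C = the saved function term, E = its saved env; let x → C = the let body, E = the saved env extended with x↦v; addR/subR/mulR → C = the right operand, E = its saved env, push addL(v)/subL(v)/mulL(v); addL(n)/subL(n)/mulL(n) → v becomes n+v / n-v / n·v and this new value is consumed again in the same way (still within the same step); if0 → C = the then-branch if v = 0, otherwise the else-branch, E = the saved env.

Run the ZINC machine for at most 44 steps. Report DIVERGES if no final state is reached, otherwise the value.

t=0: ⟨C=(let w = 0 in ((λu. ((λp. ((λz. ((λv. z) z)) 6)) 7)) (let v = (-3 + 5) in ((λz. z) v)))); E=∅; A=∅; R=∅⟩
t=1: ⟨C=0; E=∅; A=∅; R=[let w]⟩
t=2: ⟨C=((λu. ((λp. ((λz. ((λv. z) z)) 6)) 7)) (let v = (-3 + 5) in ((λz. z) v))); E={w↦0}; A=∅; R=∅⟩
t=3: ⟨C=(let v = (-3 + 5) in ((λz. z) v)); E={w↦0}; A=∅; R=[app]⟩
t=4: ⟨C=(-3 + 5); E={w↦0}; A=∅; R=[let v :: app]⟩
t=5: ⟨C=-3; E={w↦0}; A=∅; R=[addR :: let v :: app]⟩
t=6: ⟨C=5; E={w↦0}; A=∅; R=[addL(-3) :: let v :: app]⟩
t=7: ⟨C=((λz. z) v); E={v↦2, w↦0}; A=∅; R=[app]⟩
t=8: ⟨C=v; E={v↦2, w↦0}; A=∅; R=[app :: app]⟩
t=9: ⟨C=(λz. z); E={v↦2, w↦0}; A=[2]; R=[app]⟩
t=10: ⟨C=z; E={z↦2, v↦2, w↦0}; A=∅; R=[app]⟩
t=11: ⟨C=(λu. ((λp. ((λz. ((λv. z) z)) 6)) 7)); E={w↦0}; A=[2]; R=∅⟩
t=12: ⟨C=((λp. ((λz. ((λv. z) z)) 6)) 7); E={u↦2, w↦0}; A=∅; R=∅⟩
t=13: ⟨C=7; E={u↦2, w↦0}; A=∅; R=[app]⟩
t=14: ⟨C=(λp. ((λz. ((λv. z) z)) 6)); E={u↦2, w↦0}; A=[7]; R=∅⟩
t=15: ⟨C=((λz. ((λv. z) z)) 6); E={p↦7, u↦2, w↦0}; A=∅; R=∅⟩
t=16: ⟨C=6; E={p↦7, u↦2, w↦0}; A=∅; R=[app]⟩
t=17: ⟨C=(λz. ((λv. z) z)); E={p↦7, u↦2, w↦0}; A=[6]; R=∅⟩
t=18: ⟨C=((λv. z) z); E={z↦6, p↦7, u↦2, w↦0}; A=∅; R=∅⟩
t=19: ⟨C=z; E={z↦6, p↦7, u↦2, w↦0}; A=∅; R=[app]⟩
t=20: ⟨C=(λv. z); E={z↦6, p↦7, u↦2, w↦0}; A=[6]; R=∅⟩
t=21: ⟨C=z; E={v↦6, z↦6, p↦7, u↦2, w↦0}; A=∅; R=∅⟩
→ final value 6

Answer: 6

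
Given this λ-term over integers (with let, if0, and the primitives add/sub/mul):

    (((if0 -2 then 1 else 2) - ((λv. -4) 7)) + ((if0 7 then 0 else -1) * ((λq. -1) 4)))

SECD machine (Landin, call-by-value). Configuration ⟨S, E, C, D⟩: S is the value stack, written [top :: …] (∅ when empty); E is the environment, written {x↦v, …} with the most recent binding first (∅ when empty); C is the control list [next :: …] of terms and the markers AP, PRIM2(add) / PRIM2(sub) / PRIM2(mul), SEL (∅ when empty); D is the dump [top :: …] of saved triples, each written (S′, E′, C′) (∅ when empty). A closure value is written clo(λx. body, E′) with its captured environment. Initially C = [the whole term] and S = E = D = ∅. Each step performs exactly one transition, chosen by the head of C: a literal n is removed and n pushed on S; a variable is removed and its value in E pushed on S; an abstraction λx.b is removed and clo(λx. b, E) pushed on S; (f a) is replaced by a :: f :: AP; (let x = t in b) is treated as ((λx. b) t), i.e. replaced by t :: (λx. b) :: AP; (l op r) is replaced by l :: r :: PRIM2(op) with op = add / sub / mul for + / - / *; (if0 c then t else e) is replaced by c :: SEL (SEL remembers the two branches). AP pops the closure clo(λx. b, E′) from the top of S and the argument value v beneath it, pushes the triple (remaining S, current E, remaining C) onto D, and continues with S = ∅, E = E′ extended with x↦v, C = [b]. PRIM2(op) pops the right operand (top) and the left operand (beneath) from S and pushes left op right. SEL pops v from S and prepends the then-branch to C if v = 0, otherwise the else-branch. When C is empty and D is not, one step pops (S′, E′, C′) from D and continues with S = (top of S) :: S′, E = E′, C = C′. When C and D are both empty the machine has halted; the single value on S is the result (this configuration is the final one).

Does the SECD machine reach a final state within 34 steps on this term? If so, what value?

step 0: <S=∅, E=∅, C=[(((if0 -2 then 1 else 2) - ((λv. -4) 7)) + ((if0 7 then 0 else -1) * ((λq. -1) 4)))], D=∅>
step 1: <S=∅, E=∅, C=[((if0 -2 then 1 else 2) - ((λv. -4) 7)) :: ((if0 7 then 0 else -1) * ((λq. -1) 4)) :: PRIM2(add)], D=∅>
step 2: <S=∅, E=∅, C=[(if0 -2 then 1 else 2) :: ((λv. -4) 7) :: PRIM2(sub) :: ((if0 7 then 0 else -1) * ((λq. -1) 4)) :: PRIM2(add)], D=∅>
step 3: <S=∅, E=∅, C=[-2 :: SEL :: ((λv. -4) 7) :: PRIM2(sub) :: ((if0 7 then 0 else -1) * ((λq. -1) 4)) :: PRIM2(add)], D=∅>
step 4: <S=[-2], E=∅, C=[SEL :: ((λv. -4) 7) :: PRIM2(sub) :: ((if0 7 then 0 else -1) * ((λq. -1) 4)) :: PRIM2(add)], D=∅>
step 5: <S=∅, E=∅, C=[2 :: ((λv. -4) 7) :: PRIM2(sub) :: ((if0 7 then 0 else -1) * ((λq. -1) 4)) :: PRIM2(add)], D=∅>
step 6: <S=[2], E=∅, C=[((λv. -4) 7) :: PRIM2(sub) :: ((if0 7 then 0 else -1) * ((λq. -1) 4)) :: PRIM2(add)], D=∅>
step 7: <S=[2], E=∅, C=[7 :: (λv. -4) :: AP :: PRIM2(sub) :: ((if0 7 then 0 else -1) * ((λq. -1) 4)) :: PRIM2(add)], D=∅>
step 8: <S=[7 :: 2], E=∅, C=[(λv. -4) :: AP :: PRIM2(sub) :: ((if0 7 then 0 else -1) * ((λq. -1) 4)) :: PRIM2(add)], D=∅>
step 9: <S=[clo(λv. -4, ∅) :: 7 :: 2], E=∅, C=[AP :: PRIM2(sub) :: ((if0 7 then 0 else -1) * ((λq. -1) 4)) :: PRIM2(add)], D=∅>
step 10: <S=∅, E={v↦7}, C=[-4], D=[([2], ∅, [PRIM2(sub) :: ((if0 7 then 0 else -1) * ((λq. -1) 4)) :: PRIM2(add)])]>
step 11: <S=[-4], E={v↦7}, C=∅, D=[([2], ∅, [PRIM2(sub) :: ((if0 7 then 0 else -1) * ((λq. -1) 4)) :: PRIM2(add)])]>
step 12: <S=[-4 :: 2], E=∅, C=[PRIM2(sub) :: ((if0 7 then 0 else -1) * ((λq. -1) 4)) :: PRIM2(add)], D=∅>
step 13: <S=[6], E=∅, C=[((if0 7 then 0 else -1) * ((λq. -1) 4)) :: PRIM2(add)], D=∅>
step 14: <S=[6], E=∅, C=[(if0 7 then 0 else -1) :: ((λq. -1) 4) :: PRIM2(mul) :: PRIM2(add)], D=∅>
step 15: <S=[6], E=∅, C=[7 :: SEL :: ((λq. -1) 4) :: PRIM2(mul) :: PRIM2(add)], D=∅>
step 16: <S=[7 :: 6], E=∅, C=[SEL :: ((λq. -1) 4) :: PRIM2(mul) :: PRIM2(add)], D=∅>
step 17: <S=[6], E=∅, C=[-1 :: ((λq. -1) 4) :: PRIM2(mul) :: PRIM2(add)], D=∅>
step 18: <S=[-1 :: 6], E=∅, C=[((λq. -1) 4) :: PRIM2(mul) :: PRIM2(add)], D=∅>
step 19: <S=[-1 :: 6], E=∅, C=[4 :: (λq. -1) :: AP :: PRIM2(mul) :: PRIM2(add)], D=∅>
step 20: <S=[4 :: -1 :: 6], E=∅, C=[(λq. -1) :: AP :: PRIM2(mul) :: PRIM2(add)], D=∅>
step 21: <S=[clo(λq. -1, ∅) :: 4 :: -1 :: 6], E=∅, C=[AP :: PRIM2(mul) :: PRIM2(add)], D=∅>
step 22: <S=∅, E={q↦4}, C=[-1], D=[([-1 :: 6], ∅, [PRIM2(mul) :: PRIM2(add)])]>
step 23: <S=[-1], E={q↦4}, C=∅, D=[([-1 :: 6], ∅, [PRIM2(mul) :: PRIM2(add)])]>
step 24: <S=[-1 :: -1 :: 6], E=∅, C=[PRIM2(mul) :: PRIM2(add)], D=∅>
step 25: <S=[1 :: 6], E=∅, C=[PRIM2(add)], D=∅>
step 26: <S=[7], E=∅, C=∅, D=∅>
→ final value 7

Answer: 7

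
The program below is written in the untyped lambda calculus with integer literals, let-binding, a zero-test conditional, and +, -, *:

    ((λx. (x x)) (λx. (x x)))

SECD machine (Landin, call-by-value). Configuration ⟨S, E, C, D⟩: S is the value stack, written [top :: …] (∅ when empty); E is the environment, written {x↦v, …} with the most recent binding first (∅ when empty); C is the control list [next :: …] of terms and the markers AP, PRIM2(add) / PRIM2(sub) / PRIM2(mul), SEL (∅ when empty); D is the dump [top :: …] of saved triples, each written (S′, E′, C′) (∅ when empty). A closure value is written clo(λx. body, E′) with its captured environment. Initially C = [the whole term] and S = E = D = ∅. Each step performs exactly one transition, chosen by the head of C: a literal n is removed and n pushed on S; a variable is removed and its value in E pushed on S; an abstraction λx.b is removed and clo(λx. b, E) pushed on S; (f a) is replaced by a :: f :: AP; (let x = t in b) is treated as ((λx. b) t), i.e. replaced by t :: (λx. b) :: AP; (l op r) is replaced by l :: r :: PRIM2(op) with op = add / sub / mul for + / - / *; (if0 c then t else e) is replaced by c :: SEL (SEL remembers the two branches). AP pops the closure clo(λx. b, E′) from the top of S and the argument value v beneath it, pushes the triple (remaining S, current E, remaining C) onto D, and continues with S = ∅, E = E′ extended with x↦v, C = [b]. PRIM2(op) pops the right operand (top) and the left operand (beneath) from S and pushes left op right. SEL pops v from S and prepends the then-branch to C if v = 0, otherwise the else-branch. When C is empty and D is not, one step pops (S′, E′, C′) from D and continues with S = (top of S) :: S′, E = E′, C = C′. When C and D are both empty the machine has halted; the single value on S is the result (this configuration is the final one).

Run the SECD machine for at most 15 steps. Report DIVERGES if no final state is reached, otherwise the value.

Answer: DIVERGES (no final state within 15 steps)

Execution trace:
step 0: [S=∅ | E=∅ | C=[((λx. (x x)) (λx. (x x)))] | D=∅]
step 1: [S=∅ | E=∅ | C=[(λx. (x x)) :: (λx. (x x)) :: AP] | D=∅]
step 2: [S=[clo(λx. (x x), ∅)] | E=∅ | C=[(λx. (x x)) :: AP] | D=∅]
step 3: [S=[clo(λx. (x x), ∅) :: clo(λx. (x x), ∅)] | E=∅ | C=[AP] | D=∅]
step 4: [S=∅ | E={x↦clo(λx. (x x), ∅)} | C=[(x x)] | D=[(∅, ∅, ∅)]]
step 5: [S=∅ | E={x↦clo(λx. (x x), ∅)} | C=[x :: x :: AP] | D=[(∅, ∅, ∅)]]
step 6: [S=[clo(λx. (x x), ∅)] | E={x↦clo(λx. (x x), ∅)} | C=[x :: AP] | D=[(∅, ∅, ∅)]]
step 7: [S=[clo(λx. (x x), ∅) :: clo(λx. (x x), ∅)] | E={x↦clo(λx. (x x), ∅)} | C=[AP] | D=[(∅, ∅, ∅)]]
step 8: [S=∅ | E={x↦clo(λx. (x x), ∅)} | C=[(x x)] | D=[(∅, {x↦clo(λx. (x x), ∅)}, ∅) :: (∅, ∅, ∅)]]
step 9: [S=∅ | E={x↦clo(λx. (x x), ∅)} | C=[x :: x :: AP] | D=[(∅, {x↦clo(λx. (x x), ∅)}, ∅) :: (∅, ∅, ∅)]]
step 10: [S=[clo(λx. (x x), ∅)] | E={x↦clo(λx. (x x), ∅)} | C=[x :: AP] | D=[(∅, {x↦clo(λx. (x x), ∅)}, ∅) :: (∅, ∅, ∅)]]
step 11: [S=[clo(λx. (x x), ∅) :: clo(λx. (x x), ∅)] | E={x↦clo(λx. (x x), ∅)} | C=[AP] | D=[(∅, {x↦clo(λx. (x x), ∅)}, ∅) :: (∅, ∅, ∅)]]
step 12: [S=∅ | E={x↦clo(λx. (x x), ∅)} | C=[(x x)] | D=[(∅, {x↦clo(λx. (x x), ∅)}, ∅) :: (∅, {x↦clo(λx. (x x), ∅)}, ∅) :: (∅, ∅, ∅)]]
step 13: [S=∅ | E={x↦clo(λx. (x x), ∅)} | C=[x :: x :: AP] | D=[(∅, {x↦clo(λx. (x x), ∅)}, ∅) :: (∅, {x↦clo(λx. (x x), ∅)}, ∅) :: (∅, ∅, ∅)]]
step 14: [S=[clo(λx. (x x), ∅)] | E={x↦clo(λx. (x x), ∅)} | C=[x :: AP] | D=[(∅, {x↦clo(λx. (x x), ∅)}, ∅) :: (∅, {x↦clo(λx. (x x), ∅)}, ∅) :: (∅, ∅, ∅)]]
step 15: [S=[clo(λx. (x x), ∅) :: clo(λx. (x x), ∅)] | E={x↦clo(λx. (x x), ∅)} | C=[AP] | D=[(∅, {x↦clo(λx. (x x), ∅)}, ∅) :: (∅, {x↦clo(λx. (x x), ∅)}, ∅) :: (∅, ∅, ∅)]]
→ 15 transitions taken and the configuration is still not final: no result within 15 steps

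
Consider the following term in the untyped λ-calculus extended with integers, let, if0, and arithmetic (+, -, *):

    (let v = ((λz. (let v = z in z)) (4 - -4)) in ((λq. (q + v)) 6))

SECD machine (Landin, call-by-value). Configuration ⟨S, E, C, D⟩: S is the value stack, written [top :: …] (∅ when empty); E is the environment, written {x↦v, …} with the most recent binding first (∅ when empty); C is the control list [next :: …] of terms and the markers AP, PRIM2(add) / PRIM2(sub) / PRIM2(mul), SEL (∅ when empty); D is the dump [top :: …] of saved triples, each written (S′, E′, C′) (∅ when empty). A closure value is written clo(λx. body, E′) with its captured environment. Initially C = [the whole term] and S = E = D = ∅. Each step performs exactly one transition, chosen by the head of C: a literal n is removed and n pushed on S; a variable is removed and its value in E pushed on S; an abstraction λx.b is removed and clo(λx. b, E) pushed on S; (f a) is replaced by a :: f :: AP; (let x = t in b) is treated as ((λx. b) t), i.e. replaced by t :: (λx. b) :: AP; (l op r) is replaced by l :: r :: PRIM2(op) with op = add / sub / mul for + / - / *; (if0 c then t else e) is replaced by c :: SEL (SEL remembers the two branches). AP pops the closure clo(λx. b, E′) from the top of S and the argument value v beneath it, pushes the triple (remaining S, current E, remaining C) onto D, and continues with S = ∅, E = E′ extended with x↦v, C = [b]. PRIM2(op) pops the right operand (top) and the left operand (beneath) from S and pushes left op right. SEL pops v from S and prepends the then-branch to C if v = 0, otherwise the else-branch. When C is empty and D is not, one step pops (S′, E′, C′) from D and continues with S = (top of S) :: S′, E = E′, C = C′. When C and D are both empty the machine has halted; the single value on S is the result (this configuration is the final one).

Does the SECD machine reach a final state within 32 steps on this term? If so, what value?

Answer: 14

Execution trace:
t=0: ⟨S=∅; E=∅; C=[(let v = ((λz. (let v = z in z)) (4 - -4)) in ((λq. (q + v)) 6))]; D=∅⟩
t=1: ⟨S=∅; E=∅; C=[((λz. (let v = z in z)) (4 - -4)) :: (λv. ((λq. (q + v)) 6)) :: AP]; D=∅⟩
t=2: ⟨S=∅; E=∅; C=[(4 - -4) :: (λz. (let v = z in z)) :: AP :: (λv. ((λq. (q + v)) 6)) :: AP]; D=∅⟩
t=3: ⟨S=∅; E=∅; C=[4 :: -4 :: PRIM2(sub) :: (λz. (let v = z in z)) :: AP :: (λv. ((λq. (q + v)) 6)) :: AP]; D=∅⟩
t=4: ⟨S=[4]; E=∅; C=[-4 :: PRIM2(sub) :: (λz. (let v = z in z)) :: AP :: (λv. ((λq. (q + v)) 6)) :: AP]; D=∅⟩
t=5: ⟨S=[-4 :: 4]; E=∅; C=[PRIM2(sub) :: (λz. (let v = z in z)) :: AP :: (λv. ((λq. (q + v)) 6)) :: AP]; D=∅⟩
t=6: ⟨S=[8]; E=∅; C=[(λz. (let v = z in z)) :: AP :: (λv. ((λq. (q + v)) 6)) :: AP]; D=∅⟩
t=7: ⟨S=[clo(λz. (let v = z in z), ∅) :: 8]; E=∅; C=[AP :: (λv. ((λq. (q + v)) 6)) :: AP]; D=∅⟩
t=8: ⟨S=∅; E={z↦8}; C=[(let v = z in z)]; D=[(∅, ∅, [(λv. ((λq. (q + v)) 6)) :: AP])]⟩
t=9: ⟨S=∅; E={z↦8}; C=[z :: (λv. z) :: AP]; D=[(∅, ∅, [(λv. ((λq. (q + v)) 6)) :: AP])]⟩
t=10: ⟨S=[8]; E={z↦8}; C=[(λv. z) :: AP]; D=[(∅, ∅, [(λv. ((λq. (q + v)) 6)) :: AP])]⟩
t=11: ⟨S=[clo(λv. z, {z↦8}) :: 8]; E={z↦8}; C=[AP]; D=[(∅, ∅, [(λv. ((λq. (q + v)) 6)) :: AP])]⟩
t=12: ⟨S=∅; E={v↦8, z↦8}; C=[z]; D=[(∅, {z↦8}, ∅) :: (∅, ∅, [(λv. ((λq. (q + v)) 6)) :: AP])]⟩
t=13: ⟨S=[8]; E={v↦8, z↦8}; C=∅; D=[(∅, {z↦8}, ∅) :: (∅, ∅, [(λv. ((λq. (q + v)) 6)) :: AP])]⟩
t=14: ⟨S=[8]; E={z↦8}; C=∅; D=[(∅, ∅, [(λv. ((λq. (q + v)) 6)) :: AP])]⟩
t=15: ⟨S=[8]; E=∅; C=[(λv. ((λq. (q + v)) 6)) :: AP]; D=∅⟩
t=16: ⟨S=[clo(λv. ((λq. (q + v)) 6), ∅) :: 8]; E=∅; C=[AP]; D=∅⟩
t=17: ⟨S=∅; E={v↦8}; C=[((λq. (q + v)) 6)]; D=[(∅, ∅, ∅)]⟩
t=18: ⟨S=∅; E={v↦8}; C=[6 :: (λq. (q + v)) :: AP]; D=[(∅, ∅, ∅)]⟩
t=19: ⟨S=[6]; E={v↦8}; C=[(λq. (q + v)) :: AP]; D=[(∅, ∅, ∅)]⟩
t=20: ⟨S=[clo(λq. (q + v), {v↦8}) :: 6]; E={v↦8}; C=[AP]; D=[(∅, ∅, ∅)]⟩
t=21: ⟨S=∅; E={q↦6, v↦8}; C=[(q + v)]; D=[(∅, {v↦8}, ∅) :: (∅, ∅, ∅)]⟩
t=22: ⟨S=∅; E={q↦6, v↦8}; C=[q :: v :: PRIM2(add)]; D=[(∅, {v↦8}, ∅) :: (∅, ∅, ∅)]⟩
t=23: ⟨S=[6]; E={q↦6, v↦8}; C=[v :: PRIM2(add)]; D=[(∅, {v↦8}, ∅) :: (∅, ∅, ∅)]⟩
t=24: ⟨S=[8 :: 6]; E={q↦6, v↦8}; C=[PRIM2(add)]; D=[(∅, {v↦8}, ∅) :: (∅, ∅, ∅)]⟩
t=25: ⟨S=[14]; E={q↦6, v↦8}; C=∅; D=[(∅, {v↦8}, ∅) :: (∅, ∅, ∅)]⟩
t=26: ⟨S=[14]; E={v↦8}; C=∅; D=[(∅, ∅, ∅)]⟩
t=27: ⟨S=[14]; E=∅; C=∅; D=∅⟩
→ final value 14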